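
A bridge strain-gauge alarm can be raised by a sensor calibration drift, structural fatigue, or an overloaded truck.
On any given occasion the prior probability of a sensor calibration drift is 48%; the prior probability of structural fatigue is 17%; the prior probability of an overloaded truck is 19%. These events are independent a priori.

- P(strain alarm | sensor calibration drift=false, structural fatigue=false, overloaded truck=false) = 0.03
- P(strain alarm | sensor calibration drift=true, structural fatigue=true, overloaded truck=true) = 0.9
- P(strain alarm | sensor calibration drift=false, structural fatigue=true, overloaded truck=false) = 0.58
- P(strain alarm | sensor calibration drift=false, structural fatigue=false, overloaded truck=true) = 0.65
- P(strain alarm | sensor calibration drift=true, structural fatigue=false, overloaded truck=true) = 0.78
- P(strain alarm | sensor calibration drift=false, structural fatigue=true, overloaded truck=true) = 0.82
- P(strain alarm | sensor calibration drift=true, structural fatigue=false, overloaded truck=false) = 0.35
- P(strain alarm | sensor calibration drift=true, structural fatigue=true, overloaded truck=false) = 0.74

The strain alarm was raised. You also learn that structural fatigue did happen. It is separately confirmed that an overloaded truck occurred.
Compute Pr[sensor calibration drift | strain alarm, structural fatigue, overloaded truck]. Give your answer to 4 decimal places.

Pr[sensor calibration drift | strain alarm, structural fatigue, overloaded truck] ≈ 0.5033

P(strain alarm | structural fatigue, overloaded truck) = 0.82·0.52 + 0.9·0.48 = 0.426400 + 0.432000 = 0.858400
Restricting to configurations with sensor calibration drift present: 0.9·0.48 = 0.432000.
Hence the posterior is 0.432000/0.858400 ≈ 0.5033.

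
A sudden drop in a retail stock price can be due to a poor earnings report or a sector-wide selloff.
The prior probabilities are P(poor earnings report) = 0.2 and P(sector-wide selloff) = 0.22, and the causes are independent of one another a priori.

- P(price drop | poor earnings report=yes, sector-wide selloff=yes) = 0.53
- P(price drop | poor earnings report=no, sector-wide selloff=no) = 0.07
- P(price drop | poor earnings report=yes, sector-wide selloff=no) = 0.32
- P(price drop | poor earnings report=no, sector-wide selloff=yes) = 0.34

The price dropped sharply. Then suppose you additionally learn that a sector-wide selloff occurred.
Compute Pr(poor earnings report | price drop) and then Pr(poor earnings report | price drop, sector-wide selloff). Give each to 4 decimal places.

P(price drop) = 0.07*0.8*0.78 + 0.34*0.8*0.22 + 0.32*0.2*0.78 + 0.53*0.2*0.22 = 0.043680 + 0.059840 + 0.049920 + 0.023320 = 0.176760
Restricting to configurations with poor earnings report present: 0.049920 + 0.023320 = 0.073240.
Hence the posterior is 0.073240/0.176760 ≈ 0.4143.

With the extra evidence:
By total probability over both values of poor earnings report:
  P(price drop | sector-wide selloff) = 0.34*0.8 + 0.53*0.2
        = 0.272000 + 0.106000 = 0.378000
The terms with poor earnings report present sum to 0.106000, so
  P(poor earnings report | price drop, sector-wide selloff) = 0.106000 / 0.378000 ≈ 0.2804

Pr(poor earnings report | price drop) ≈ 0.4143; Pr(poor earnings report | price drop, sector-wide selloff) ≈ 0.2804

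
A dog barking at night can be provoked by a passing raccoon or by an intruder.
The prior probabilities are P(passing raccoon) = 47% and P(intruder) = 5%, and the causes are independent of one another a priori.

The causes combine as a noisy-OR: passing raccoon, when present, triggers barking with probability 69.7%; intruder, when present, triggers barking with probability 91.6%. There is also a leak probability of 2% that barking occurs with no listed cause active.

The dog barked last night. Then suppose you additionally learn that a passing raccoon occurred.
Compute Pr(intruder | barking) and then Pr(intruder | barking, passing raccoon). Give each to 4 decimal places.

Pr(intruder | barking) ≈ 0.1272; Pr(intruder | barking, passing raccoon) ≈ 0.0680

Under noisy-OR, P(barking | causes) = 1 − (1−0.02)·∏(1−qᵢ) over the active causes.
P(barking) = 0.02×0.53×0.95 + 0.91768×0.53×0.05 + 0.70306×0.47×0.95 + 0.975057×0.47×0.05 = 0.010070 + 0.024319 + 0.313916 + 0.022914 = 0.371219
Restricting to configurations with intruder present: 0.024319 + 0.022914 = 0.047233.
P(intruder | barking) = 0.047233 / 0.371219 ≈ 0.1272

Now condition on the additional information:
Weight on intruder=true, given the evidence: 0.975057×0.05 = 0.048753
Denominator P(barking | passing raccoon): 0.70306×0.95 + 0.975057×0.05 = 0.716660
Posterior = 0.048753 / 0.716660 ≈ 0.0680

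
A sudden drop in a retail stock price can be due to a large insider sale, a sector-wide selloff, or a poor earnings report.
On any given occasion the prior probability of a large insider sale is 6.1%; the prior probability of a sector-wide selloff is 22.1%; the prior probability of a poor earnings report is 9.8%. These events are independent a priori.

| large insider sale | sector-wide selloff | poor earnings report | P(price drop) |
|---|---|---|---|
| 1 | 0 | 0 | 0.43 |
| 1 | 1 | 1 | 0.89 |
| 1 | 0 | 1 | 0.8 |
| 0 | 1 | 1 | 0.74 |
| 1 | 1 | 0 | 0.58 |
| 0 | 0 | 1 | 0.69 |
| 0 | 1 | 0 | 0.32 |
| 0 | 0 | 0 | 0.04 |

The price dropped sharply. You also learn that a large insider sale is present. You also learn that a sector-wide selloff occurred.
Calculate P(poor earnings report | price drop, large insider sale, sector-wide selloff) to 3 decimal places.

P(price drop | large insider sale, sector-wide selloff) = 0.58*0.902 + 0.89*0.098 = 0.523160 + 0.087220 = 0.610380
Of this, 0.087220 comes from 0.89*0.098 (the poor earnings report=true cases).
So P(poor earnings report | price drop, large insider sale, sector-wide selloff) = 0.087220/0.610380 ≈ 0.143.

P(poor earnings report | price drop, large insider sale, sector-wide selloff) ≈ 0.143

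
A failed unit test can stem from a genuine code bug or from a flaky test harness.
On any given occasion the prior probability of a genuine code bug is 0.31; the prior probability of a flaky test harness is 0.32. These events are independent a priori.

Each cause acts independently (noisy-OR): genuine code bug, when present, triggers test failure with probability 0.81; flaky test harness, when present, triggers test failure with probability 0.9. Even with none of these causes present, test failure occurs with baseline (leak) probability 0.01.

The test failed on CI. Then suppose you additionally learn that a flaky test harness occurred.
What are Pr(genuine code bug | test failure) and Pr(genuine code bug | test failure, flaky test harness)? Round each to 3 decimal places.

Pr(genuine code bug | test failure) ≈ 0.569; Pr(genuine code bug | test failure, flaky test harness) ≈ 0.329

Under noisy-OR, P(test failure | causes) = 1 − (1−0.01)·∏(1−qᵢ) over the active causes.
Sum P(test failure|·) weighted by the priors over the 4 (genuine code bug, flaky test harness) configurations:
  P(test failure) = 0.01·0.69·0.68 + 0.901·0.69·0.32 + 0.8119·0.31·0.68 + 0.98119·0.31·0.32
        = 0.004692 + 0.198941 + 0.171149 + 0.097334 = 0.472116
Keeping only the genuine code bug-present terms gives 0.268483, so
  P(genuine code bug | test failure) = 0.268483 / 0.472116 ≈ 0.569

With the extra evidence:
Sum P(test failure|·) weighted by the priors over both values of genuine code bug:
  P(test failure | flaky test harness) = 0.901·0.69 + 0.98119·0.31
        = 0.621690 + 0.304169 = 0.925859
The terms with genuine code bug present sum to 0.304169, so
  P(genuine code bug | test failure, flaky test harness) = 0.304169 / 0.925859 ≈ 0.329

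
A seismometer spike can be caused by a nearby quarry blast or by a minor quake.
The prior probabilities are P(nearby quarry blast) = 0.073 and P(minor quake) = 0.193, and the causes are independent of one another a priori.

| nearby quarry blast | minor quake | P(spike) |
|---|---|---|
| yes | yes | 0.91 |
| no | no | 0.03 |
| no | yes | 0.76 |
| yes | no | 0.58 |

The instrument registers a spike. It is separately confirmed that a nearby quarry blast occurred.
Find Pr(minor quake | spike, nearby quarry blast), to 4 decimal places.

Pr(minor quake | spike, nearby quarry blast) ≈ 0.2728

P(spike | nearby quarry blast) = 0.58×0.807 + 0.91×0.193 = 0.468060 + 0.175630 = 0.643690
Of this, 0.175630 comes from 0.91×0.193 (the minor quake=true cases).
Hence the posterior is 0.175630/0.643690 ≈ 0.2728.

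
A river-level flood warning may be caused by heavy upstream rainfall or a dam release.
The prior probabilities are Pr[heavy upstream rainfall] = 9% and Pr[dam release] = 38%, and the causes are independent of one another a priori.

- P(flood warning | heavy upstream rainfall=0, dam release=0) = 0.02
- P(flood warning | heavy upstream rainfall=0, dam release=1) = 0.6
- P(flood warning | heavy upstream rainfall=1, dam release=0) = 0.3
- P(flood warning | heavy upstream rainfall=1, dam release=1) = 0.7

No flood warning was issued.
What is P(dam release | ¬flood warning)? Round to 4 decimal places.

P(dam release | ¬flood warning) ≈ 0.2006

P(¬flood warning) = 0.98×0.91×0.62 + 0.4×0.91×0.38 + 0.7×0.09×0.62 + 0.3×0.09×0.38 = 0.552916 + 0.138320 + 0.039060 + 0.010260 = 0.740556
Of this, 0.148580 comes from 0.138320 + 0.010260 (the dam release=true cases).
Hence the posterior is 0.148580/0.740556 ≈ 0.2006.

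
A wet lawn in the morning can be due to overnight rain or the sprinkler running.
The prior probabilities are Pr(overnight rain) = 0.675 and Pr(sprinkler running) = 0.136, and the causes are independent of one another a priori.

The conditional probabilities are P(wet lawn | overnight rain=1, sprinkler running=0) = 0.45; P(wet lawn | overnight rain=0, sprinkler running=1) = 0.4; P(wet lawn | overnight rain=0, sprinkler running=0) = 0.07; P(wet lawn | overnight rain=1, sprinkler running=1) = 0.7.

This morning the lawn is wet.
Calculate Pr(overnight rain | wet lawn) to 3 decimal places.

For the numerator, keep only overnight rain=true terms: 0.262440 + 0.064260 = 0.326700
The normalizing constant is 0.07*0.325*0.864 + 0.4*0.325*0.136 + 0.45*0.675*0.864 + 0.7*0.675*0.136 = 0.364036
Posterior = 0.326700 / 0.364036 ≈ 0.897

Pr(overnight rain | wet lawn) ≈ 0.897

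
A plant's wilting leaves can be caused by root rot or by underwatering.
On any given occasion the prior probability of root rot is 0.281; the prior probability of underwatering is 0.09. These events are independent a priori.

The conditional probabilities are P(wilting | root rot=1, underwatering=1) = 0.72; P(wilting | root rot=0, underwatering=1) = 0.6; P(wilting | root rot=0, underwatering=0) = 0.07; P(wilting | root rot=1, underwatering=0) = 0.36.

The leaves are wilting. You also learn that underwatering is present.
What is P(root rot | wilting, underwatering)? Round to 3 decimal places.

P(root rot | wilting, underwatering) ≈ 0.319

P(wilting | underwatering) = 0.6×0.719 + 0.72×0.281 = 0.431400 + 0.202320 = 0.633720
Of this, 0.202320 comes from 0.72×0.281 (the root rot=true cases).
Hence the posterior is 0.202320/0.633720 ≈ 0.319.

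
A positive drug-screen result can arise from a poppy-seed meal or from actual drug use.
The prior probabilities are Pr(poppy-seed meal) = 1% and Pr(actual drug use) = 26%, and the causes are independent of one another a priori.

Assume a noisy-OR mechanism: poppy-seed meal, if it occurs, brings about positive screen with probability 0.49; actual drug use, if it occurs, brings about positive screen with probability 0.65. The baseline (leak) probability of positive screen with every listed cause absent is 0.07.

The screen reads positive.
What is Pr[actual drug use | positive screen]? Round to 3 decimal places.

Pr[actual drug use | positive screen] ≈ 0.761

Under noisy-OR, P(positive screen | causes) = 1 − (1−0.07)·∏(1−qᵢ) over the active causes.
P(positive screen) = 0.07·0.99·0.74 + 0.6745·0.99·0.26 + 0.5257·0.01·0.74 + 0.833995·0.01·0.26 = 0.051282 + 0.173616 + 0.003890 + 0.002168 = 0.230956
The actual drug use-present share is 0.173616 + 0.002168 = 0.175784.
So P(actual drug use | positive screen) = 0.175784/0.230956 ≈ 0.761.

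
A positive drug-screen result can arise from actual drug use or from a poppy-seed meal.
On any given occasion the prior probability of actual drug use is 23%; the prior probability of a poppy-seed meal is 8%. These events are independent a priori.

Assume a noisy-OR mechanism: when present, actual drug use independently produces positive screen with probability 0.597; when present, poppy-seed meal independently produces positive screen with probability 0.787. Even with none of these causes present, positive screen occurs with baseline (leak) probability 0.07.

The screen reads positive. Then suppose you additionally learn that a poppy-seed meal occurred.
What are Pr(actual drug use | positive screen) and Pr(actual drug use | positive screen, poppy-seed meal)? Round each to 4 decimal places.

Under noisy-OR, P(positive screen | causes) = 1 − (1−0.07)·∏(1−qᵢ) over the active causes.
P(positive screen) = 0.07*0.77*0.92 + 0.80191*0.77*0.08 + 0.62521*0.23*0.92 + 0.92017*0.23*0.08 = 0.049588 + 0.049398 + 0.132294 + 0.016931 = 0.248211
The actual drug use-present share is 0.132294 + 0.016931 = 0.149225.
So P(actual drug use | positive screen) = 0.149225/0.248211 ≈ 0.6012.

With the extra evidence:
By total probability over both values of actual drug use:
  P(positive screen | poppy-seed meal) = 0.80191*0.77 + 0.92017*0.23
        = 0.617471 + 0.211639 = 0.829110
Configurations with actual drug use contribute 0.211639, so
  P(actual drug use | positive screen, poppy-seed meal) = 0.211639 / 0.829110 ≈ 0.2553

Pr(actual drug use | positive screen) ≈ 0.6012; Pr(actual drug use | positive screen, poppy-seed meal) ≈ 0.2553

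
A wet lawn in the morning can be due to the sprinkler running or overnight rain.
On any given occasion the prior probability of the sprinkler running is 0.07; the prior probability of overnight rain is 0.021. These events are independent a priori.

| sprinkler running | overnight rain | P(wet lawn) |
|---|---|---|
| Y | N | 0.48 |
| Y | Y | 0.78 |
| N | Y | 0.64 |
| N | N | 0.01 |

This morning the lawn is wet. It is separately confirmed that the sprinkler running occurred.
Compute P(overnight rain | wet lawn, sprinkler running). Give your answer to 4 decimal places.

P(overnight rain | wet lawn, sprinkler running) ≈ 0.0337

Numerator (weight on configurations with overnight rain): 0.78*0.021 = 0.016380
The normalizing constant is 0.48*0.979 + 0.78*0.021 = 0.486300
Posterior = 0.016380 / 0.486300 ≈ 0.0337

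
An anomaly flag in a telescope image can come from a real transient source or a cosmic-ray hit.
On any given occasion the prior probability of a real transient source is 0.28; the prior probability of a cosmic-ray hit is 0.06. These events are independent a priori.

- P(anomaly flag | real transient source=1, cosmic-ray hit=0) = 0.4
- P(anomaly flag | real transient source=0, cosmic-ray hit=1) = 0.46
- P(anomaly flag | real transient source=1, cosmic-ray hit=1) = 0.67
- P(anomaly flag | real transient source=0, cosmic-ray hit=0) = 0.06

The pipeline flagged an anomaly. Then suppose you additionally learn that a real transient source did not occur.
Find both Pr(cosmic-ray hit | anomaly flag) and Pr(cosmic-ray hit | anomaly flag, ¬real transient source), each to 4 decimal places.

By total probability over the 4 (real transient source, cosmic-ray hit) configurations:
  P(anomaly flag) = 0.06*0.72*0.94 + 0.46*0.72*0.06 + 0.4*0.28*0.94 + 0.67*0.28*0.06
        = 0.040608 + 0.019872 + 0.105280 + 0.011256 = 0.177016
The terms with cosmic-ray hit present sum to 0.031128, so
  P(cosmic-ray hit | anomaly flag) = 0.031128 / 0.177016 ≈ 0.1758

Now condition on the additional information:
P(anomaly flag | ¬real transient source) = 0.06·0.94 + 0.46·0.06 = 0.056400 + 0.027600 = 0.084000
Of this, 0.027600 comes from 0.46·0.06 (the cosmic-ray hit=true cases).
P(cosmic-ray hit | anomaly flag, ¬real transient source) = 0.027600 / 0.084000 ≈ 0.3286
With real transient source excluded, cosmic-ray hit must carry more of the explanatory weight for the anomaly flag.

Pr(cosmic-ray hit | anomaly flag) ≈ 0.1758; Pr(cosmic-ray hit | anomaly flag, ¬real transient source) ≈ 0.3286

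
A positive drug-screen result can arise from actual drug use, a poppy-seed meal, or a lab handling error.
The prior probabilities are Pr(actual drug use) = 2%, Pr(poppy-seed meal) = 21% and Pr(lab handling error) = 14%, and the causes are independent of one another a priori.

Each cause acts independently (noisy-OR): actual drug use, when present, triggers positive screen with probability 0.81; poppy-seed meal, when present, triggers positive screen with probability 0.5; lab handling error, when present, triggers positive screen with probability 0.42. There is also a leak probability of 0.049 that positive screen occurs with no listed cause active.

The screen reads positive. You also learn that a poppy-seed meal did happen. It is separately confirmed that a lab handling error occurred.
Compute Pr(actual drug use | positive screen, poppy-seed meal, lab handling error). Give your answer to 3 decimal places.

Pr(actual drug use | positive screen, poppy-seed meal, lab handling error) ≈ 0.026

Under noisy-OR, P(positive screen | causes) = 1 − (1−0.049)·∏(1−qᵢ) over the active causes.
Weight on actual drug use=true, given the evidence: 0.9476·0.02 = 0.018952
Denominator P(positive screen | poppy-seed meal, lab handling error): 0.72421·0.98 + 0.9476·0.02 = 0.728678
Posterior = 0.018952 / 0.728678 ≈ 0.026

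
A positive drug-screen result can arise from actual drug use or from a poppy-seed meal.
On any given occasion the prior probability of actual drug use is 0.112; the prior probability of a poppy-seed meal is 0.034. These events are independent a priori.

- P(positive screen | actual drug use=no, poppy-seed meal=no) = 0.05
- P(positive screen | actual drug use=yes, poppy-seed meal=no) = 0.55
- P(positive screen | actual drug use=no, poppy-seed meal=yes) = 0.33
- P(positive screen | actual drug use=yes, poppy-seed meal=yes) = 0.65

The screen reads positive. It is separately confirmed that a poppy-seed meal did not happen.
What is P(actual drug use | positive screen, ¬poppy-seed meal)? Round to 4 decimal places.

Weight on actual drug use=true, given the evidence: 0.55×0.112 = 0.061600
Denominator P(positive screen | ¬poppy-seed meal): 0.05×0.888 + 0.55×0.112 = 0.106000
Posterior = 0.061600 / 0.106000 ≈ 0.5811

P(actual drug use | positive screen, ¬poppy-seed meal) ≈ 0.5811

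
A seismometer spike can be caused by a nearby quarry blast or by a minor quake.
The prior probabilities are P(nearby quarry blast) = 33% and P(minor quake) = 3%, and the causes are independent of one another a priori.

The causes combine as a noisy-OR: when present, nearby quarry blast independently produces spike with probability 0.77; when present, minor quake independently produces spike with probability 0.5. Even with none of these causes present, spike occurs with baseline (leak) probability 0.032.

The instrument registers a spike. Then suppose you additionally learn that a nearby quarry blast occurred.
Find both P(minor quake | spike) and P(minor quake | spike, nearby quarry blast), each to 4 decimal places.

P(minor quake | spike) ≈ 0.0664; P(minor quake | spike, nearby quarry blast) ≈ 0.0341

Under noisy-OR, P(spike | causes) = 1 − (1−0.032)·∏(1−qᵢ) over the active causes.
Sum P(spike|·) weighted by the priors over the 4 (nearby quarry blast, minor quake) configurations:
  P(spike) = 0.032×0.67×0.97 + 0.516×0.67×0.03 + 0.77736×0.33×0.97 + 0.88868×0.33×0.03
        = 0.020797 + 0.010372 + 0.248833 + 0.008798 = 0.288800
The terms with minor quake present sum to 0.019170, so
  P(minor quake | spike) = 0.019170 / 0.288800 ≈ 0.0664

Now condition on the additional information:
P(spike | nearby quarry blast) = 0.77736×0.97 + 0.88868×0.03 = 0.754039 + 0.026660 = 0.780699
Of this, 0.026660 comes from 0.88868×0.03 (the minor quake=true cases).
Hence the posterior is 0.026660/0.780699 ≈ 0.0341.
Conditioning on nearby quarry blast lowers the posterior on minor quake: the classic explaining-away effect in a common-effect structure.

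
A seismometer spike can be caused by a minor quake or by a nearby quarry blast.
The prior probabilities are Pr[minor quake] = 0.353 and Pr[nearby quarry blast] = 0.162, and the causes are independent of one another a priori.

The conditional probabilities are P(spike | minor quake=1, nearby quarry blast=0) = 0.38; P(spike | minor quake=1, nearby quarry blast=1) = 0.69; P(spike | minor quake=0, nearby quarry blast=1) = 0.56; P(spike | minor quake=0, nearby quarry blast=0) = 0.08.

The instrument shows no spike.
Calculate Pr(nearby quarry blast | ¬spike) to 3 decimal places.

Pr(nearby quarry blast | ¬spike) ≈ 0.086

P(¬spike) = 0.92*0.647*0.838 + 0.44*0.647*0.162 + 0.62*0.353*0.838 + 0.31*0.353*0.162 = 0.498811 + 0.046118 + 0.183405 + 0.017728 = 0.746062
The nearby quarry blast-present share is 0.046118 + 0.017728 = 0.063846.
So P(nearby quarry blast | ¬spike) = 0.063846/0.746062 ≈ 0.086.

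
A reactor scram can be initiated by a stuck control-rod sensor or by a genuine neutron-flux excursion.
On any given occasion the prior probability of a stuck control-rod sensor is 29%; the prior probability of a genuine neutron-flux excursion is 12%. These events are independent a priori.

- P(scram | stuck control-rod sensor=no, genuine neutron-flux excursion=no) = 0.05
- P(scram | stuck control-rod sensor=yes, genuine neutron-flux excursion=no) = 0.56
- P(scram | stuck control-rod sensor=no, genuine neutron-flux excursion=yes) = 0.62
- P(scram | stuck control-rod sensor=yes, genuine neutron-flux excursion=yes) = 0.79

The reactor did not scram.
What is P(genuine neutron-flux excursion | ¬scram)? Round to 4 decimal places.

P(genuine neutron-flux excursion | ¬scram) ≈ 0.0532

Sum P(¬scram|·) weighted by the priors over the 4 (stuck control-rod sensor, genuine neutron-flux excursion) configurations:
  P(¬scram) = 0.95×0.71×0.88 + 0.38×0.71×0.12 + 0.44×0.29×0.88 + 0.21×0.29×0.12
        = 0.593560 + 0.032376 + 0.112288 + 0.007308 = 0.745532
The terms with genuine neutron-flux excursion present sum to 0.039684, so
  P(genuine neutron-flux excursion | ¬scram) = 0.039684 / 0.745532 ≈ 0.0532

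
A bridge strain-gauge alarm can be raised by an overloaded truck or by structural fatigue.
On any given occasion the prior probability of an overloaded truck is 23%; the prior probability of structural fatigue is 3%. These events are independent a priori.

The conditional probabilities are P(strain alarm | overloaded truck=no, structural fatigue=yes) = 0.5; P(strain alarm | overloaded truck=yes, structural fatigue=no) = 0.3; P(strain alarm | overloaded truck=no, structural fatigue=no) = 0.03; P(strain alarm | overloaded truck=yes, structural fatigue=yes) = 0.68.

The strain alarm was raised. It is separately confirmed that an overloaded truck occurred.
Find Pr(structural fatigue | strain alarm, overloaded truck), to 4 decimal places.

By total probability over both values of structural fatigue:
  P(strain alarm | overloaded truck) = 0.3×0.97 + 0.68×0.03
        = 0.291000 + 0.020400 = 0.311400
The terms with structural fatigue present sum to 0.020400, so
  P(structural fatigue | strain alarm, overloaded truck) = 0.020400 / 0.311400 ≈ 0.0655

Pr(structural fatigue | strain alarm, overloaded truck) ≈ 0.0655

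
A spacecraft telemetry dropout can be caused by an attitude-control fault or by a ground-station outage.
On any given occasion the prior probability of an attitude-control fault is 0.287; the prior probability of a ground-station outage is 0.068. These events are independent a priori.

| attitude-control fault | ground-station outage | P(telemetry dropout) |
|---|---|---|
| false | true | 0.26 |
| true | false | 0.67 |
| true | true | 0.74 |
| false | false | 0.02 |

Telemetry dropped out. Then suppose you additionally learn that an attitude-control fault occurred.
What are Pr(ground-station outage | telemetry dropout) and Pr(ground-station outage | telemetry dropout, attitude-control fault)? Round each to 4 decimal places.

Pr(ground-station outage | telemetry dropout) ≈ 0.1232; Pr(ground-station outage | telemetry dropout, attitude-control fault) ≈ 0.0746

Sum P(telemetry dropout|·) weighted by the priors over the 4 (attitude-control fault, ground-station outage) configurations:
  P(telemetry dropout) = 0.02*0.713*0.932 + 0.26*0.713*0.068 + 0.67*0.287*0.932 + 0.74*0.287*0.068
        = 0.013290 + 0.012606 + 0.179214 + 0.014442 = 0.219552
Configurations with ground-station outage contribute 0.027048, so
  P(ground-station outage | telemetry dropout) = 0.027048 / 0.219552 ≈ 0.1232

With the extra evidence:
P(telemetry dropout | attitude-control fault) = 0.67·0.932 + 0.74·0.068 = 0.624440 + 0.050320 = 0.674760
The ground-station outage-present share is 0.74·0.068 = 0.050320.
So P(ground-station outage | telemetry dropout, attitude-control fault) = 0.050320/0.674760 ≈ 0.0746.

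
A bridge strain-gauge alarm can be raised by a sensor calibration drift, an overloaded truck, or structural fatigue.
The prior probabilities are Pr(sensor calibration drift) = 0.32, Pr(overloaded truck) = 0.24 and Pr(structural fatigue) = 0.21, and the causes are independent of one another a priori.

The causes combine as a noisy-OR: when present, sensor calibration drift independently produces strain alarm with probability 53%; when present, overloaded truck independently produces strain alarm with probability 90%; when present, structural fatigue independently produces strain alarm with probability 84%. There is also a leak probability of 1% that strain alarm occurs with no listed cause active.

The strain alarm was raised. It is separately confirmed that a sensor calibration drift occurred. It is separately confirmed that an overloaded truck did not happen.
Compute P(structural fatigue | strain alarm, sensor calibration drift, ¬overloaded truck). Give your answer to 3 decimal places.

Under noisy-OR, P(strain alarm | causes) = 1 − (1−0.01)·∏(1−qᵢ) over the active causes.
P(strain alarm | sensor calibration drift, ¬overloaded truck) = 0.5347*0.79 + 0.925552*0.21 = 0.422413 + 0.194366 = 0.616779
The structural fatigue-present share is 0.925552*0.21 = 0.194366.
So P(structural fatigue | strain alarm, sensor calibration drift, ¬overloaded truck) = 0.194366/0.616779 ≈ 0.315.

P(structural fatigue | strain alarm, sensor calibration drift, ¬overloaded truck) ≈ 0.315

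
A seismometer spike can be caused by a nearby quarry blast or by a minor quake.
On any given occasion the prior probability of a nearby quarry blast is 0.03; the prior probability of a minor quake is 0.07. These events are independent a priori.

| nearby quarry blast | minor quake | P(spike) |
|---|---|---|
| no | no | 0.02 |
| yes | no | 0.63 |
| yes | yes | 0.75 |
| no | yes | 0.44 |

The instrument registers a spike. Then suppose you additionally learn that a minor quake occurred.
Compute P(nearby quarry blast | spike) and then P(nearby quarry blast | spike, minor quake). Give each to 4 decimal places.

P(nearby quarry blast | spike) ≈ 0.2856; P(nearby quarry blast | spike, minor quake) ≈ 0.0501

P(spike) = 0.02*0.97*0.93 + 0.44*0.97*0.07 + 0.63*0.03*0.93 + 0.75*0.03*0.07 = 0.018042 + 0.029876 + 0.017577 + 0.001575 = 0.067070
Of this, 0.019152 comes from 0.017577 + 0.001575 (the nearby quarry blast=true cases).
Hence the posterior is 0.019152/0.067070 ≈ 0.2856.

Now condition on the additional information:
Numerator (weight on configurations with nearby quarry blast): 0.75×0.03 = 0.022500
Normalizer over all consistent configurations: 0.44×0.97 + 0.75×0.03 = 0.449300
P(nearby quarry blast | spike, minor quake) = 0.022500/0.449300 ≈ 0.0501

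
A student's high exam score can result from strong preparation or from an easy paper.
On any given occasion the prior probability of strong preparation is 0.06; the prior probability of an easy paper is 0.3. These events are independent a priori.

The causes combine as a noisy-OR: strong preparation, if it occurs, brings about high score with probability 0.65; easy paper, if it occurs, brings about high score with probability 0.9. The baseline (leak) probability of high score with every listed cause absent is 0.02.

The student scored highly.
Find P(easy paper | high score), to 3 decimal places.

P(easy paper | high score) ≈ 0.870

Under noisy-OR, P(high score | causes) = 1 − (1−0.02)·∏(1−qᵢ) over the active causes.
Sum P(high score|·) weighted by the priors over the 4 (strong preparation, easy paper) configurations:
  P(high score) = 0.02·0.94·0.7 + 0.902·0.94·0.3 + 0.657·0.06·0.7 + 0.9657·0.06·0.3
        = 0.013160 + 0.254364 + 0.027594 + 0.017383 = 0.312501
The terms with easy paper present sum to 0.271747, so
  P(easy paper | high score) = 0.271747 / 0.312501 ≈ 0.870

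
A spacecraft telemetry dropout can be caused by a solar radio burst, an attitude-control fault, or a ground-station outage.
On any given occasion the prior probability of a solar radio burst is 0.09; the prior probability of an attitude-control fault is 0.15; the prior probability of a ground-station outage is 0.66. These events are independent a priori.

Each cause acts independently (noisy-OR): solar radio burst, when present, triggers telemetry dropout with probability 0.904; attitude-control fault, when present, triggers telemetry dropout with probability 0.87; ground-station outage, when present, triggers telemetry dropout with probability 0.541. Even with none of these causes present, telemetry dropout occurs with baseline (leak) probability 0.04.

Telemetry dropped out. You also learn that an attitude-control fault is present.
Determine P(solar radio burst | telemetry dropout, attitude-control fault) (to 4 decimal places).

Under noisy-OR, P(telemetry dropout | causes) = 1 − (1−0.04)·∏(1−qᵢ) over the active causes.
For the numerator, keep only solar radio burst=true terms: 0.030233 + 0.059073 = 0.089306
Normalizer over all consistent configurations: 0.8752·0.91·0.34 + 0.942717·0.91·0.66 + 0.988019·0.09·0.34 + 0.994501·0.09·0.66 = 0.926289
P(solar radio burst | telemetry dropout, attitude-control fault) = 0.089306/0.926289 ≈ 0.0964

P(solar radio burst | telemetry dropout, attitude-control fault) ≈ 0.0964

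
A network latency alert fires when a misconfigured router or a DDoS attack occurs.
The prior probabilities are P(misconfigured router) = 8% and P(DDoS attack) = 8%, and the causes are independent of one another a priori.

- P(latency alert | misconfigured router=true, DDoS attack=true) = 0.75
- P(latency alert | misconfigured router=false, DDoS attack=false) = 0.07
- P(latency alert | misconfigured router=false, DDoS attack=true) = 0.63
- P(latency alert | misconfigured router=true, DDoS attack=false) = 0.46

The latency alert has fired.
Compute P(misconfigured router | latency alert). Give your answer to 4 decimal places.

P(latency alert) = 0.07*0.92*0.92 + 0.63*0.92*0.08 + 0.46*0.08*0.92 + 0.75*0.08*0.08 = 0.059248 + 0.046368 + 0.033856 + 0.004800 = 0.144272
The misconfigured router-present share is 0.033856 + 0.004800 = 0.038656.
Hence the posterior is 0.038656/0.144272 ≈ 0.2679.

P(misconfigured router | latency alert) ≈ 0.2679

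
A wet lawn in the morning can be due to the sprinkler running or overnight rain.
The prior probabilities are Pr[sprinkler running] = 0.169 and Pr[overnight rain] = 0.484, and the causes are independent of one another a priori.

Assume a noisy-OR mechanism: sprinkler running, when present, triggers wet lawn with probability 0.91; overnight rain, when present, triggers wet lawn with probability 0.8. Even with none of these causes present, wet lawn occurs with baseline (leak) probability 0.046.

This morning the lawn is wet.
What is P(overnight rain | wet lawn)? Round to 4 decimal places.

Under noisy-OR, P(wet lawn | causes) = 1 − (1−0.046)·∏(1−qᵢ) over the active causes.
Sum P(wet lawn|·) weighted by the priors over the 4 (sprinkler running, overnight rain) configurations:
  P(wet lawn) = 0.046*0.831*0.516 + 0.8092*0.831*0.484 + 0.91414*0.169*0.516 + 0.982828*0.169*0.484
        = 0.019725 + 0.325463 + 0.079717 + 0.080391 = 0.505296
Configurations with overnight rain contribute 0.405854, so
  P(overnight rain | wet lawn) = 0.405854 / 0.505296 ≈ 0.8032

P(overnight rain | wet lawn) ≈ 0.8032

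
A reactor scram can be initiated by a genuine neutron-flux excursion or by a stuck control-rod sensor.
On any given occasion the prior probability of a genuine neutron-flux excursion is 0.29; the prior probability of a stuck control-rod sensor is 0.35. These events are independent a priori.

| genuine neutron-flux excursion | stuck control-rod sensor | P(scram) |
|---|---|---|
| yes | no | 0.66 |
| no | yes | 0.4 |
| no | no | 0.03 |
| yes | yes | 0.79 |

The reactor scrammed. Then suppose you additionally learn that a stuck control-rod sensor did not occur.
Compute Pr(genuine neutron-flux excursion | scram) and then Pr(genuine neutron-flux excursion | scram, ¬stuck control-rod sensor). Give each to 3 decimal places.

Sum P(scram|·) weighted by the priors over the 4 (genuine neutron-flux excursion, stuck control-rod sensor) configurations:
  P(scram) = 0.03·0.71·0.65 + 0.4·0.71·0.35 + 0.66·0.29·0.65 + 0.79·0.29·0.35
        = 0.013845 + 0.099400 + 0.124410 + 0.080185 = 0.317840
Configurations with genuine neutron-flux excursion contribute 0.204595, so
  P(genuine neutron-flux excursion | scram) = 0.204595 / 0.317840 ≈ 0.644

With the extra evidence:
Numerator (weight on configurations with genuine neutron-flux excursion): 0.66·0.29 = 0.191400
Denominator P(scram | ¬stuck control-rod sensor): 0.03·0.71 + 0.66·0.29 = 0.212700
P(genuine neutron-flux excursion | scram, ¬stuck control-rod sensor) = 0.191400/0.212700 ≈ 0.900

Pr(genuine neutron-flux excursion | scram) ≈ 0.644; Pr(genuine neutron-flux excursion | scram, ¬stuck control-rod sensor) ≈ 0.900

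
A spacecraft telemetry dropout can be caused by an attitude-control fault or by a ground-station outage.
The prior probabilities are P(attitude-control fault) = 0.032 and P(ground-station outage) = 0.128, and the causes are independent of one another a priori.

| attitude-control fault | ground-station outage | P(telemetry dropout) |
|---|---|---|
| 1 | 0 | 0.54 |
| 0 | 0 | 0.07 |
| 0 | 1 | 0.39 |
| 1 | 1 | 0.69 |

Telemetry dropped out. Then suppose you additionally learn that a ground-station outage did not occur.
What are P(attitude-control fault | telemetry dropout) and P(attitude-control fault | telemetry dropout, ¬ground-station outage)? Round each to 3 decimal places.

Sum P(telemetry dropout|·) weighted by the priors over the 4 (attitude-control fault, ground-station outage) configurations:
  P(telemetry dropout) = 0.07*0.968*0.872 + 0.39*0.968*0.128 + 0.54*0.032*0.872 + 0.69*0.032*0.128
        = 0.059087 + 0.048323 + 0.015068 + 0.002826 = 0.125304
Configurations with attitude-control fault contribute 0.017894, so
  P(attitude-control fault | telemetry dropout) = 0.017894 / 0.125304 ≈ 0.143

Now also conditioning on ground-station outage≠true:
P(telemetry dropout | ¬ground-station outage) = 0.07*0.968 + 0.54*0.032 = 0.067760 + 0.017280 = 0.085040
The attitude-control fault-present share is 0.54*0.032 = 0.017280.
So P(attitude-control fault | telemetry dropout, ¬ground-station outage) = 0.017280/0.085040 ≈ 0.203.
With ground-station outage excluded, attitude-control fault must carry more of the explanatory weight for the telemetry dropout.

P(attitude-control fault | telemetry dropout) ≈ 0.143; P(attitude-control fault | telemetry dropout, ¬ground-station outage) ≈ 0.203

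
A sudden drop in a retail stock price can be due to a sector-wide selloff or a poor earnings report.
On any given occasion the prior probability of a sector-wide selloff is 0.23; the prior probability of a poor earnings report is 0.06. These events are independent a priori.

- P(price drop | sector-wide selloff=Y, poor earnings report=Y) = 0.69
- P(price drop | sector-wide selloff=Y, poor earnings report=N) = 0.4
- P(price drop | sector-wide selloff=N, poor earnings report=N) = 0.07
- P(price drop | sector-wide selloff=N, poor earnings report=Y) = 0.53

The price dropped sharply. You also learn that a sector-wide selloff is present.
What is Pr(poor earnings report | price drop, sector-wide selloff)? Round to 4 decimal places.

Pr(poor earnings report | price drop, sector-wide selloff) ≈ 0.0992

P(price drop | sector-wide selloff) = 0.4*0.94 + 0.69*0.06 = 0.376000 + 0.041400 = 0.417400
The poor earnings report-present share is 0.69*0.06 = 0.041400.
Hence the posterior is 0.041400/0.417400 ≈ 0.0992.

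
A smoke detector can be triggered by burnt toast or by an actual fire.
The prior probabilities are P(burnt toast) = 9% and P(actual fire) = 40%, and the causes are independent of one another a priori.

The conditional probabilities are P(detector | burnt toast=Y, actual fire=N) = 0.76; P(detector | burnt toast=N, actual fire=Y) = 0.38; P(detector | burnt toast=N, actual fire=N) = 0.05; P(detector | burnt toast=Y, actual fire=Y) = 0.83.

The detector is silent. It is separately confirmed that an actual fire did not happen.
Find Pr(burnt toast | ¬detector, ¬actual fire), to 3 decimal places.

P(¬detector | ¬actual fire) = 0.95·0.91 + 0.24·0.09 = 0.864500 + 0.021600 = 0.886100
The burnt toast-present share is 0.24·0.09 = 0.021600.
So P(burnt toast | ¬detector, ¬actual fire) = 0.021600/0.886100 ≈ 0.024.

Pr(burnt toast | ¬detector, ¬actual fire) ≈ 0.024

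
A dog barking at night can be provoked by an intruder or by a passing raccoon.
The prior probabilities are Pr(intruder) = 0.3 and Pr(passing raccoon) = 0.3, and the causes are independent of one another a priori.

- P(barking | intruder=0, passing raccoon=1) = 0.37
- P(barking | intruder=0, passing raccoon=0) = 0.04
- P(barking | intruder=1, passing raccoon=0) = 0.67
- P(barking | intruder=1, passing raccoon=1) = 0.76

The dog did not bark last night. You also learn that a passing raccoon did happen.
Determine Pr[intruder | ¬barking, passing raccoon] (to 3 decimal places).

P(¬barking | passing raccoon) = 0.63·0.7 + 0.24·0.3 = 0.441000 + 0.072000 = 0.513000
Of this, 0.072000 comes from 0.24·0.3 (the intruder=true cases).
Hence the posterior is 0.072000/0.513000 ≈ 0.140.

Pr[intruder | ¬barking, passing raccoon] ≈ 0.140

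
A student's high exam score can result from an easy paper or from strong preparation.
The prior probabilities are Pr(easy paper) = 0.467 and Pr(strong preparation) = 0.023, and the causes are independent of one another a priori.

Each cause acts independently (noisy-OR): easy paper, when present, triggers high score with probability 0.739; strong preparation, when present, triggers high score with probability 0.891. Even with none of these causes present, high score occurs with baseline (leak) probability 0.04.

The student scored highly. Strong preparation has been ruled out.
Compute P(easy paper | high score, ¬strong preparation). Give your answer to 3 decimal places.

Under noisy-OR, P(high score | causes) = 1 − (1−0.04)·∏(1−qᵢ) over the active causes.
P(high score | ¬strong preparation) = 0.04×0.533 + 0.74944×0.467 = 0.021320 + 0.349988 = 0.371308
Of this, 0.349988 comes from 0.74944×0.467 (the easy paper=true cases).
So P(easy paper | high score, ¬strong preparation) = 0.349988/0.371308 ≈ 0.943.

P(easy paper | high score, ¬strong preparation) ≈ 0.943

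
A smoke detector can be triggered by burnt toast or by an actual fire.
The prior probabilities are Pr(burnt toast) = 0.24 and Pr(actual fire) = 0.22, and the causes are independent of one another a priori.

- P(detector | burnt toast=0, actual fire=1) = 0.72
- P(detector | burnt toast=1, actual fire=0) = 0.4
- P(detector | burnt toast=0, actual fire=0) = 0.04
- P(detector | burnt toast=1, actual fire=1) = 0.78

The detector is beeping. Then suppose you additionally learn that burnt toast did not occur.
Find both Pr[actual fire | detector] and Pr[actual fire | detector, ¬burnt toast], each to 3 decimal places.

Pr[actual fire | detector] ≈ 0.621; Pr[actual fire | detector, ¬burnt toast] ≈ 0.835

Weight on actual fire=true, given the evidence: 0.120384 + 0.041184 = 0.161568
Denominator P(detector): 0.04*0.76*0.78 + 0.72*0.76*0.22 + 0.4*0.24*0.78 + 0.78*0.24*0.22 = 0.260160
P(actual fire | detector) = 0.161568/0.260160 ≈ 0.621

Now condition on the additional information:
P(detector | ¬burnt toast) = 0.04*0.78 + 0.72*0.22 = 0.031200 + 0.158400 = 0.189600
The actual fire-present share is 0.72*0.22 = 0.158400.
P(actual fire | detector, ¬burnt toast) = 0.158400 / 0.189600 ≈ 0.835
Ruling out burnt toast raises the posterior on actual fire — the flip side of explaining away.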